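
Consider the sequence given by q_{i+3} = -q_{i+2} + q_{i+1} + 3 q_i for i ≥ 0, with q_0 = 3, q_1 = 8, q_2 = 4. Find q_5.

10

q_3 = -4 + 8 + 3(3) = 13
q_4 = -13 + 4 + 3(8) = 15
q_5 = -15 + 13 + 3(4) = 10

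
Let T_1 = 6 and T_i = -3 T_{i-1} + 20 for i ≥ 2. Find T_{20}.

The fixed point is 20/(1 + 3) = 5, so T_i - 5 = -3(T_{i-1} - 5).
Hence T_i = 1·(-3)^{i-1} + 5.
T_{20} = 1·(-3)^{19} + 5 = 1·-1162261467 + 5 = -1162261462.

-1162261462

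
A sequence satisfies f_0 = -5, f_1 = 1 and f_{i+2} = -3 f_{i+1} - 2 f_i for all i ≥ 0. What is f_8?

f_2 = -3·1 - 2·(-5) = 7
f_3 = -3·7 - 2·1 = -23
f_4 = -3·(-23) - 2·7 = 55
f_5 = -3·55 - 2·(-23) = -119
f_6 = -3·(-119) - 2·55 = 247
f_7 = -3·247 - 2·(-119) = -503
f_8 = -3·(-503) - 2·247 = 1015

1015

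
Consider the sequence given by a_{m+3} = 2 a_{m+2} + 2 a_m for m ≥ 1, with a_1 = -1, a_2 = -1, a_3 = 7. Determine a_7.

a_4 = 2(7) + 2(-1) = 12
a_5 = 2(12) + 2(-1) = 22
a_6 = 2(22) + 2(7) = 58
a_7 = 2(58) + 2(12) = 140

140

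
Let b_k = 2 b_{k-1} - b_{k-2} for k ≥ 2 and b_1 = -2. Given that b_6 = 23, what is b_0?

Let b_0 = z.
b_2 = -4 - z
b_3 = -6 - 2z
b_4 = -8 - 3z
b_5 = -10 - 4z
b_6 = -12 - 5z
So -12 - 5z = 23, giving z = -7.

-7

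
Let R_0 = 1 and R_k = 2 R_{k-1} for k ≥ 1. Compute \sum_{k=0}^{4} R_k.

31

R_1 = 2(1) = 2
R_2 = 2(2) = 4
R_3 = 2(4) = 8
R_4 = 2(8) = 16
Sum = 1 + 2 + 4 + 8 + 16 = 31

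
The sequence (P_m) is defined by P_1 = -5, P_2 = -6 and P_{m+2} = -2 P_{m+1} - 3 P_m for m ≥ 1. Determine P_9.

531

P_3 = -2·(-6) - 3·(-5) = 27
P_4 = -2·27 - 3·(-6) = -36
P_5 = -2·(-36) - 3·27 = -9
P_6 = -2·(-9) - 3·(-36) = 126
P_7 = -2·126 - 3·(-9) = -225
P_8 = -2·(-225) - 3·126 = 72
P_9 = -2·72 - 3·(-225) = 531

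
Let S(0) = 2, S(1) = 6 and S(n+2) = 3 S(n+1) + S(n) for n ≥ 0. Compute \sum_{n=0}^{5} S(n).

S(2) = 3*6 + 2 = 20
S(3) = 3*20 + 6 = 66
S(4) = 3*66 + 20 = 218
S(5) = 3*218 + 66 = 720
Sum = 2 + 6 + 20 + 66 + 218 + 720 = 1032

1032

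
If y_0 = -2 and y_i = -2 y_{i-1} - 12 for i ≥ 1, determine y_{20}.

The fixed point is -12/(1 + 2) = -4, so y_i + 4 = -2(y_{i-1} + 4).
Hence y_i = 2·(-2)^i - 4.
y_{20} = 2·(-2)^{20} - 4 = 2·1048576 - 4 = 2097148.

2097148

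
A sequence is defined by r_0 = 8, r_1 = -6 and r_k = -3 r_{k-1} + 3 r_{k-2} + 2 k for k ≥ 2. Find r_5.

-2228

r_2 = -3(-6) + 3(8) + 4 = 46
r_3 = -3(46) + 3(-6) + 6 = -150
r_4 = -3(-150) + 3(46) + 8 = 596
r_5 = -3(596) + 3(-150) + 10 = -2228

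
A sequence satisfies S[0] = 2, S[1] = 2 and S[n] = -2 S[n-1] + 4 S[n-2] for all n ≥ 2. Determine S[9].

S[2] = -2·2 + 4·2 = 4
S[3] = -2·4 + 4·2 = 0
S[4] = -2·0 + 4·4 = 16
S[5] = -2·16 + 4·0 = -32
S[6] = -2·(-32) + 4·16 = 128
S[7] = -2·128 + 4·(-32) = -384
S[8] = -2·(-384) + 4·128 = 1280
S[9] = -2·1280 + 4·(-384) = -4096

-4096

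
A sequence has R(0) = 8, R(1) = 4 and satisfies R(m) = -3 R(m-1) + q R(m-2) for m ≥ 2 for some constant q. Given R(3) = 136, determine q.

-5

R(2) = -12 + 8q
R(3) = 36 - 20q
So 36 - 20q = 136, giving q = -5.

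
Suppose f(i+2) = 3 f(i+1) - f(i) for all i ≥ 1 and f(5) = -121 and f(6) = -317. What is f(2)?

Rearranging, f(i-2) = -(f(i) - 3 f(i-1)).
f(4) = -(-317 - 3(-121)) = -46
f(3) = -(-121 - 3(-46)) = -17
f(2) = -(-46 - 3(-17)) = -5

-5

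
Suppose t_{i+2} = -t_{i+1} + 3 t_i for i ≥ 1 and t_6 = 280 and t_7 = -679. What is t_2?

7

Rearranging, t_{i-2} = (t_i + t_{i-1}) / 3.
t_5 = (-679 + 280) / 3 = -399/3 = -133
t_4 = (280 + (-133)) / 3 = 147/3 = 49
t_3 = (-133 + 49) / 3 = -84/3 = -28
t_2 = (49 + (-28)) / 3 = 21/3 = 7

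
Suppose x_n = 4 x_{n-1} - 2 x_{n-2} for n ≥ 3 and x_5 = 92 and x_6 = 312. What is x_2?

6

Rearranging, x_{n-2} = (x_n - 4 x_{n-1}) / -2.
x_4 = (312 - 4·92) / -2 = -56/-2 = 28
x_3 = (92 - 4·28) / -2 = -20/-2 = 10
x_2 = (28 - 4·10) / -2 = -12/-2 = 6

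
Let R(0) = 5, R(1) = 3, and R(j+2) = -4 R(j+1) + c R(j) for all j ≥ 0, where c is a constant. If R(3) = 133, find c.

R(2) = -12 + 5c
R(3) = 48 - 17c
So 48 - 17c = 133, giving c = -5.

-5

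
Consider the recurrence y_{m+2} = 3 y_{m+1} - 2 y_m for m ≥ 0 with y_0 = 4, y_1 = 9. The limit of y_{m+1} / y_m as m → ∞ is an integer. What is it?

2

The characteristic equation is r^2 - 3r + 2 = 0, which factors as (r - 2)(r - 1) = 0.
So the roots are 2 and 1. Since |2| > |1| and the coefficient of 2^m is non-zero, the ratio tends to 2.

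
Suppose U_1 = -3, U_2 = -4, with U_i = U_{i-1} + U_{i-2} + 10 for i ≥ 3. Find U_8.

U_3 = (-4) + (-3) + 10 = 3
U_4 = 3 + (-4) + 10 = 9
U_5 = 9 + 3 + 10 = 22
U_6 = 22 + 9 + 10 = 41
U_7 = 41 + 22 + 10 = 73
U_8 = 73 + 41 + 10 = 124

124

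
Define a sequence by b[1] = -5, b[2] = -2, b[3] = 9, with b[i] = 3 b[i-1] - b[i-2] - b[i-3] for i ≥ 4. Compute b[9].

b[4] = 3(9) - (-2) - (-5) = 34
b[5] = 3(34) - 9 - (-2) = 95
b[6] = 3(95) - 34 - 9 = 242
b[7] = 3(242) - 95 - 34 = 597
b[8] = 3(597) - 242 - 95 = 1454
b[9] = 3(1454) - 597 - 242 = 3523

3523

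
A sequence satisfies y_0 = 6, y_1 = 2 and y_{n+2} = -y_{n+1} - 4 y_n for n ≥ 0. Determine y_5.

-158

y_2 = -2 - 4·6 = -26
y_3 = -(-26) - 4·2 = 18
y_4 = -18 - 4·(-26) = 86
y_5 = -86 - 4·18 = -158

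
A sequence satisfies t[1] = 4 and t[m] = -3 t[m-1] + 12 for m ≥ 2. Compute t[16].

The fixed point is 12/(1 + 3) = 3, so t[m] - 3 = -3(t[m-1] - 3).
Hence t[m] = 1·(-3)^{m-1} + 3.
t[16] = 1·(-3)^{15} + 3 = 1·-14348907 + 3 = -14348904.

-14348904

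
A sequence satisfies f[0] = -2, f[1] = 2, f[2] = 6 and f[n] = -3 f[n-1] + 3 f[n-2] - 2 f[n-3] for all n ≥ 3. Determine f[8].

f[3] = -3·6 + 3·2 - 2·(-2) = -8
f[4] = -3·(-8) + 3·6 - 2·2 = 38
f[5] = -3·38 + 3·(-8) - 2·6 = -150
f[6] = -3·(-150) + 3·38 - 2·(-8) = 580
f[7] = -3·580 + 3·(-150) - 2·38 = -2266
f[8] = -3·(-2266) + 3·580 - 2·(-150) = 8838

8838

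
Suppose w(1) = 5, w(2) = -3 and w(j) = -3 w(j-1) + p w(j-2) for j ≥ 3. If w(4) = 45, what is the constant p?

-4

w(3) = 9 + 5p
w(4) = -27 - 18p
So -27 - 18p = 45, giving p = -4.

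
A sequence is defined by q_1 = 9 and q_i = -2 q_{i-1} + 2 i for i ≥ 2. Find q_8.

-1004

q_2 = -2(9) + 4 = -14
q_3 = -2(-14) + 6 = 34
q_4 = -2(34) + 8 = -60
q_5 = -2(-60) + 10 = 130
q_6 = -2(130) + 12 = -248
q_7 = -2(-248) + 14 = 510
q_8 = -2(510) + 16 = -1004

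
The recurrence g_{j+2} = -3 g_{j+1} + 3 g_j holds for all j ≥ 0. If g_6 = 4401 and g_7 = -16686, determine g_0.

Rearranging, g_{j-2} = (g_j + 3 g_{j-1}) / 3.
g_5 = (-16686 + 3(4401)) / 3 = -3483/3 = -1161
g_4 = (4401 + 3(-1161)) / 3 = 918/3 = 306
g_3 = (-1161 + 3(306)) / 3 = -243/3 = -81
g_2 = (306 + 3(-81)) / 3 = 63/3 = 21
g_1 = (-81 + 3(21)) / 3 = -18/3 = -6
g_0 = (21 + 3(-6)) / 3 = 3/3 = 1

1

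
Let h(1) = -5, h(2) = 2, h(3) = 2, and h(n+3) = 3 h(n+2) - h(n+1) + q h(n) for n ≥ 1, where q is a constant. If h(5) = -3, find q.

h(4) = 4 - 5q
h(5) = 10 - 13q
So 10 - 13q = -3, giving q = 1.

1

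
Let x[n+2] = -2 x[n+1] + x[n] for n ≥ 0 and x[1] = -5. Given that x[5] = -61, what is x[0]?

Let x[0] = y.
x[2] = 10 + y
x[3] = -25 - 2y
x[4] = 60 + 5y
x[5] = -145 - 12y
So -145 - 12y = -61, giving y = -7.

-7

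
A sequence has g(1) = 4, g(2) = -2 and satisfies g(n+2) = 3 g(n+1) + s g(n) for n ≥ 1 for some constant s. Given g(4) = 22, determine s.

g(3) = -6 + 4s
g(4) = -18 + 10s
So -18 + 10s = 22, giving s = 4.

4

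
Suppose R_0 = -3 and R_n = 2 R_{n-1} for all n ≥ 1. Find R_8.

R_1 = 2·(-3) = -6
R_2 = 2·(-6) = -12
R_3 = 2·(-12) = -24
R_4 = 2·(-24) = -48
R_5 = 2·(-48) = -96
R_6 = 2·(-96) = -192
R_7 = 2·(-192) = -384
R_8 = 2·(-384) = -768

-768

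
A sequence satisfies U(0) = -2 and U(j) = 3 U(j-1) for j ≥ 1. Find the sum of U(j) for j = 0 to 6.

U(1) = 3·(-2) = -6
U(2) = 3·(-6) = -18
U(3) = 3·(-18) = -54
U(4) = 3·(-54) = -162
U(5) = 3·(-162) = -486
U(6) = 3·(-486) = -1458
Sum = (-2) + (-6) + (-18) + (-54) + (-162) + (-486) + (-1458) = -2186

-2186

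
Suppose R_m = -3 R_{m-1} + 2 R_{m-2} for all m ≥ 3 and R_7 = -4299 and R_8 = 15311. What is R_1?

Rearranging, R_{m-2} = (R_m + 3 R_{m-1}) / 2.
R_6 = (15311 + 3·(-4299)) / 2 = 2414/2 = 1207
R_5 = (-4299 + 3·1207) / 2 = -678/2 = -339
R_4 = (1207 + 3·(-339)) / 2 = 190/2 = 95
R_3 = (-339 + 3·95) / 2 = -54/2 = -27
R_2 = (95 + 3·(-27)) / 2 = 14/2 = 7
R_1 = (-27 + 3·7) / 2 = -6/2 = -3

-3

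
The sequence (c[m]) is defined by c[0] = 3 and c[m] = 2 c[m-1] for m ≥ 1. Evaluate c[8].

c[1] = 2*3 = 6
c[2] = 2*6 = 12
c[3] = 2*12 = 24
c[4] = 2*24 = 48
c[5] = 2*48 = 96
c[6] = 2*96 = 192
c[7] = 2*192 = 384
c[8] = 2*384 = 768

768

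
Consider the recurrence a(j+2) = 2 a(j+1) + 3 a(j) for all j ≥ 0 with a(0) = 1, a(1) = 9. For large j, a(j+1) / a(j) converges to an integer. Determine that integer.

3

The characteristic equation is r^2 - 2r - 3 = 0, which factors as (r - 3)(r + 1) = 0.
So the roots are 3 and -1. Since |3| > |-1| and the coefficient of 3^j is non-zero, the ratio tends to 3.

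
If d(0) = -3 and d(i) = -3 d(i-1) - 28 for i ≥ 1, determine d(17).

The fixed point is -28/(1 + 3) = -7, so d(i) + 7 = -3(d(i-1) + 7).
Hence d(i) = 4·(-3)^i - 7.
d(17) = 4·(-3)^{17} - 7 = 4·-129140163 - 7 = -516560659.

-516560659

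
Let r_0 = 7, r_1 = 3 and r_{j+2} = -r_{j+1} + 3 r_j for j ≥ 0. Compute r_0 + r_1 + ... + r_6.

271

r_2 = -3 + 3*7 = 18
r_3 = -18 + 3*3 = -9
r_4 = -(-9) + 3*18 = 63
r_5 = -63 + 3*(-9) = -90
r_6 = -(-90) + 3*63 = 279
Sum = 7 + 3 + 18 + (-9) + 63 + (-90) + 279 = 271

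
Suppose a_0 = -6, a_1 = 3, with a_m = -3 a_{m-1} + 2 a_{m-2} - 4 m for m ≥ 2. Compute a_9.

a_2 = -3·3 + 2·(-6) - 8 = -29
a_3 = -3·(-29) + 2·3 - 12 = 81
a_4 = -3·81 + 2·(-29) - 16 = -317
a_5 = -3·(-317) + 2·81 - 20 = 1093
a_6 = -3·1093 + 2·(-317) - 24 = -3937
a_7 = -3·(-3937) + 2·1093 - 28 = 13969
a_8 = -3·13969 + 2·(-3937) - 32 = -49813
a_9 = -3·(-49813) + 2·13969 - 36 = 177341

177341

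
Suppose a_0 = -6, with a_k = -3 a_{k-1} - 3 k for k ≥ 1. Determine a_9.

107019

a_1 = -3*(-6) - 3 = 15
a_2 = -3*15 - 6 = -51
a_3 = -3*(-51) - 9 = 144
a_4 = -3*144 - 12 = -444
a_5 = -3*(-444) - 15 = 1317
a_6 = -3*1317 - 18 = -3969
a_7 = -3*(-3969) - 21 = 11886
a_8 = -3*11886 - 24 = -35682
a_9 = -3*(-35682) - 27 = 107019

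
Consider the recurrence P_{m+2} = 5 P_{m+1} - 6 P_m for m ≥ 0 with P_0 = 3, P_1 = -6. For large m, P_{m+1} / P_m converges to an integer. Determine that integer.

3

The characteristic equation is r^2 - 5r + 6 = 0, which factors as (r - 3)(r - 2) = 0.
So the roots are 3 and 2. Since |3| > |2| and the coefficient of 3^m is non-zero, the ratio tends to 3.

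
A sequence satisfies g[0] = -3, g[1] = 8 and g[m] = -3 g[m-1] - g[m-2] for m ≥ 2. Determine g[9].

17711

g[2] = -3(8) - (-3) = -21
g[3] = -3(-21) - 8 = 55
g[4] = -3(55) - (-21) = -144
g[5] = -3(-144) - 55 = 377
g[6] = -3(377) - (-144) = -987
g[7] = -3(-987) - 377 = 2584
g[8] = -3(2584) - (-987) = -6765
g[9] = -3(-6765) - 2584 = 17711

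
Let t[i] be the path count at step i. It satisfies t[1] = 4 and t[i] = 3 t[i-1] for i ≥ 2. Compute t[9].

t[2] = 3·4 = 12
t[3] = 3·12 = 36
t[4] = 3·36 = 108
t[5] = 3·108 = 324
t[6] = 3·324 = 972
t[7] = 3·972 = 2916
t[8] = 3·2916 = 8748
t[9] = 3·8748 = 26244

26244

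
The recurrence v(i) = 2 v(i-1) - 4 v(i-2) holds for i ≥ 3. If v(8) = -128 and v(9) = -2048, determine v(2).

Rearranging, v(i-2) = (v(i) - 2 v(i-1)) / -4.
v(7) = (-2048 - 2(-128)) / -4 = -1792/-4 = 448
v(6) = (-128 - 2(448)) / -4 = -1024/-4 = 256
v(5) = (448 - 2(256)) / -4 = -64/-4 = 16
v(4) = (256 - 2(16)) / -4 = 224/-4 = -56
v(3) = (16 - 2(-56)) / -4 = 128/-4 = -32
v(2) = (-56 - 2(-32)) / -4 = 8/-4 = -2

-2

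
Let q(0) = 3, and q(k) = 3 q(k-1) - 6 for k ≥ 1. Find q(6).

q(1) = 3(3) - 6 = 3
q(2) = 3(3) - 6 = 3
q(3) = 3(3) - 6 = 3
q(4) = 3(3) - 6 = 3
q(5) = 3(3) - 6 = 3
q(6) = 3(3) - 6 = 3

3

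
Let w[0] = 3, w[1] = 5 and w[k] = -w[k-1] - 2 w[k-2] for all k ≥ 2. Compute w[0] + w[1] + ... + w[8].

w[2] = -5 - 2·3 = -11
w[3] = -(-11) - 2·5 = 1
w[4] = -1 - 2·(-11) = 21
w[5] = -21 - 2·1 = -23
w[6] = -(-23) - 2·21 = -19
w[7] = -(-19) - 2·(-23) = 65
w[8] = -65 - 2·(-19) = -27
Sum = 3 + 5 + (-11) + 1 + 21 + (-23) + (-19) + 65 + (-27) = 15

15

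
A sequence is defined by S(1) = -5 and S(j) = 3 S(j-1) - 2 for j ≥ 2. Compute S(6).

S(2) = 3(-5) - 2 = -17
S(3) = 3(-17) - 2 = -53
S(4) = 3(-53) - 2 = -161
S(5) = 3(-161) - 2 = -485
S(6) = 3(-485) - 2 = -1457

-1457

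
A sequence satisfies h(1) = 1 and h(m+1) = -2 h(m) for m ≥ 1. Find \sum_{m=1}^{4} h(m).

h(2) = -2(1) = -2
h(3) = -2(-2) = 4
h(4) = -2(4) = -8
Sum = 1 + (-2) + 4 + (-8) = -5

-5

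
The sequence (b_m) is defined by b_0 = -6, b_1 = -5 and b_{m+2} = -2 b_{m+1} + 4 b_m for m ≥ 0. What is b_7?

b_2 = -2*(-5) + 4*(-6) = -14
b_3 = -2*(-14) + 4*(-5) = 8
b_4 = -2*8 + 4*(-14) = -72
b_5 = -2*(-72) + 4*8 = 176
b_6 = -2*176 + 4*(-72) = -640
b_7 = -2*(-640) + 4*176 = 1984

1984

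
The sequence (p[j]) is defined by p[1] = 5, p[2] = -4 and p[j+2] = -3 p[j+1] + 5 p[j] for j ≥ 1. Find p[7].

p[3] = -3(-4) + 5(5) = 37
p[4] = -3(37) + 5(-4) = -131
p[5] = -3(-131) + 5(37) = 578
p[6] = -3(578) + 5(-131) = -2389
p[7] = -3(-2389) + 5(578) = 10057

10057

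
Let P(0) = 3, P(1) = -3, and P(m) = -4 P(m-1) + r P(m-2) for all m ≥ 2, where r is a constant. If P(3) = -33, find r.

-1

P(2) = 12 + 3r
P(3) = -48 - 15r
So -48 - 15r = -33, giving r = -1.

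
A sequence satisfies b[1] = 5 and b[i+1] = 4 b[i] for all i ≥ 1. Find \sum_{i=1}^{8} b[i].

109225

b[2] = 4*5 = 20
b[3] = 4*20 = 80
b[4] = 4*80 = 320
b[5] = 4*320 = 1280
b[6] = 4*1280 = 5120
b[7] = 4*5120 = 20480
b[8] = 4*20480 = 81920
Sum = 5 + 20 + 80 + 320 + 1280 + 5120 + 20480 + 81920 = 109225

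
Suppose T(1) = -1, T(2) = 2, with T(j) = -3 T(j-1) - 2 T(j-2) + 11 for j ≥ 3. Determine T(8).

T(3) = -3(2) - 2(-1) + 11 = 7
T(4) = -3(7) - 2(2) + 11 = -14
T(5) = -3(-14) - 2(7) + 11 = 39
T(6) = -3(39) - 2(-14) + 11 = -78
T(7) = -3(-78) - 2(39) + 11 = 167
T(8) = -3(167) - 2(-78) + 11 = -334

-334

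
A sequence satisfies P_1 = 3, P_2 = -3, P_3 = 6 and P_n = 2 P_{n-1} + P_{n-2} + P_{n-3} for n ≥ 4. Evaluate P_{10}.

3018

P_4 = 2(6) + (-3) + 3 = 12
P_5 = 2(12) + 6 + (-3) = 27
P_6 = 2(27) + 12 + 6 = 72
P_7 = 2(72) + 27 + 12 = 183
P_8 = 2(183) + 72 + 27 = 465
P_9 = 2(465) + 183 + 72 = 1185
P_{10} = 2(1185) + 465 + 183 = 3018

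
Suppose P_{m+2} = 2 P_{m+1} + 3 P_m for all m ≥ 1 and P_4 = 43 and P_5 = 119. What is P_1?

Rearranging, P_{m-2} = (P_m - 2 P_{m-1}) / 3.
P_3 = (119 - 2·43) / 3 = 33/3 = 11
P_2 = (43 - 2·11) / 3 = 21/3 = 7
P_1 = (11 - 2·7) / 3 = -3/3 = -1

-1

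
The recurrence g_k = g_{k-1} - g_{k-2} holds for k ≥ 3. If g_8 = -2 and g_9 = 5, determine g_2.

-2

Rearranging, g_{k-2} = -(g_k - g_{k-1}).
g_7 = -(5 - (-2)) = -7
g_6 = -(-2 - (-7)) = -5
g_5 = -(-7 - (-5)) = 2
g_4 = -(-5 - 2) = 7
g_3 = -(2 - 7) = 5
g_2 = -(7 - 5) = -2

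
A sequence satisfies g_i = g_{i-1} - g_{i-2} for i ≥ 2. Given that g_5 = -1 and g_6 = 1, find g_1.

2

Rearranging, g_{i-2} = -(g_i - g_{i-1}).
g_4 = -(1 - (-1)) = -2
g_3 = -(-1 - (-2)) = -1
g_2 = -(-2 - (-1)) = 1
g_1 = -(-1 - 1) = 2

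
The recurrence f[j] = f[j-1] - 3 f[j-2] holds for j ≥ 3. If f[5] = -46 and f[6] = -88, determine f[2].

2

Rearranging, f[j-2] = (f[j] - f[j-1]) / -3.
f[4] = (-88 - (-46)) / -3 = -42/-3 = 14
f[3] = (-46 - 14) / -3 = -60/-3 = 20
f[2] = (14 - 20) / -3 = -6/-3 = 2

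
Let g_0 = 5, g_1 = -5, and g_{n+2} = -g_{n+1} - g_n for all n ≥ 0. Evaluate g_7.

g_2 = -(-5) - 5 = 0
g_3 = -0 - (-5) = 5
g_4 = -5 - 0 = -5
g_5 = -(-5) - 5 = 0
g_6 = -0 - (-5) = 5
g_7 = -5 - 0 = -5

-5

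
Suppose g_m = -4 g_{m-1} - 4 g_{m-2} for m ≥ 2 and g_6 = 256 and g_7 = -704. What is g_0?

Rearranging, g_{m-2} = (g_m + 4 g_{m-1}) / -4.
g_5 = (-704 + 4(256)) / -4 = 320/-4 = -80
g_4 = (256 + 4(-80)) / -4 = -64/-4 = 16
g_3 = (-80 + 4(16)) / -4 = -16/-4 = 4
g_2 = (16 + 4(4)) / -4 = 32/-4 = -8
g_1 = (4 + 4(-8)) / -4 = -28/-4 = 7
g_0 = (-8 + 4(7)) / -4 = 20/-4 = -5

-5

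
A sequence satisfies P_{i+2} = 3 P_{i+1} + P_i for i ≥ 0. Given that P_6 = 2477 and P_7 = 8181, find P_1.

Rearranging, P_{i-2} = P_i - 3 P_{i-1}.
P_5 = 8181 - 3(2477) = 750
P_4 = 2477 - 3(750) = 227
P_3 = 750 - 3(227) = 69
P_2 = 227 - 3(69) = 20
P_1 = 69 - 3(20) = 9

9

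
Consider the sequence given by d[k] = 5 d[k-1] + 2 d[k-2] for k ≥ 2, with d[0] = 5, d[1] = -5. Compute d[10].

-10941215

d[2] = 5*(-5) + 2*5 = -15
d[3] = 5*(-15) + 2*(-5) = -85
d[4] = 5*(-85) + 2*(-15) = -455
d[5] = 5*(-455) + 2*(-85) = -2445
d[6] = 5*(-2445) + 2*(-455) = -13135
d[7] = 5*(-13135) + 2*(-2445) = -70565
d[8] = 5*(-70565) + 2*(-13135) = -379095
d[9] = 5*(-379095) + 2*(-70565) = -2036605
d[10] = 5*(-2036605) + 2*(-379095) = -10941215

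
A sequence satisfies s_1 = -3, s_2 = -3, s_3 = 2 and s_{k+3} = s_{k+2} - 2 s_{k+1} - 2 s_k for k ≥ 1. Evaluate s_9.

108

s_4 = 2 - 2*(-3) - 2*(-3) = 14
s_5 = 14 - 2*2 - 2*(-3) = 16
s_6 = 16 - 2*14 - 2*2 = -16
s_7 = (-16) - 2*16 - 2*14 = -76
s_8 = (-76) - 2*(-16) - 2*16 = -76
s_9 = (-76) - 2*(-76) - 2*(-16) = 108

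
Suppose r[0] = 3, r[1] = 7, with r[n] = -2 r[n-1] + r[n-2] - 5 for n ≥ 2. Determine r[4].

-89

r[2] = -2·7 + 3 - 5 = -16
r[3] = -2·(-16) + 7 - 5 = 34
r[4] = -2·34 + (-16) - 5 = -89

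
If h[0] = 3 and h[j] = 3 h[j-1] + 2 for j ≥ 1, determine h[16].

The fixed point is 2/(1 - 3) = -1, so h[j] + 1 = 3(h[j-1] + 1).
Hence h[j] = 4·3^j - 1.
h[16] = 4·3^{16} - 1 = 4·43046721 - 1 = 172186883.

172186883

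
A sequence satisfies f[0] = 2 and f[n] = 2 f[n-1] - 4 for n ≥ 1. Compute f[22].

-8388604

The fixed point is -4/(1 - 2) = 4, so f[n] - 4 = 2(f[n-1] - 4).
Hence f[n] = -2·2^n + 4.
f[22] = -2·2^{22} + 4 = -2·4194304 + 4 = -8388604.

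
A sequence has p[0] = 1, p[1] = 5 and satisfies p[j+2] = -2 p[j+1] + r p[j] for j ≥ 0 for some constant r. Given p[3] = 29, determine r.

p[2] = -10 + r
p[3] = 20 + 3r
So 20 + 3r = 29, giving r = 3.

3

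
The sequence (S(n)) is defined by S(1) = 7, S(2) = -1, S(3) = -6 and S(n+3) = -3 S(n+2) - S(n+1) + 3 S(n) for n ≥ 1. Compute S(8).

S(4) = -3(-6) - (-1) + 3(7) = 40
S(5) = -3(40) - (-6) + 3(-1) = -117
S(6) = -3(-117) - 40 + 3(-6) = 293
S(7) = -3(293) - (-117) + 3(40) = -642
S(8) = -3(-642) - 293 + 3(-117) = 1282

1282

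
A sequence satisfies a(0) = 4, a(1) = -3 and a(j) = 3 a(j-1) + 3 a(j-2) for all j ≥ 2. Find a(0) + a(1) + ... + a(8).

2092

a(2) = 3(-3) + 3(4) = 3
a(3) = 3(3) + 3(-3) = 0
a(4) = 3(0) + 3(3) = 9
a(5) = 3(9) + 3(0) = 27
a(6) = 3(27) + 3(9) = 108
a(7) = 3(108) + 3(27) = 405
a(8) = 3(405) + 3(108) = 1539
Sum = 4 + (-3) + 3 + 0 + 9 + 27 + 108 + 405 + 1539 = 2092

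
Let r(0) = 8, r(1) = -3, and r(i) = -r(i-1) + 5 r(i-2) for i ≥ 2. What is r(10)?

r(2) = -(-3) + 5(8) = 43
r(3) = -43 + 5(-3) = -58
r(4) = -(-58) + 5(43) = 273
r(5) = -273 + 5(-58) = -563
r(6) = -(-563) + 5(273) = 1928
r(7) = -1928 + 5(-563) = -4743
r(8) = -(-4743) + 5(1928) = 14383
r(9) = -14383 + 5(-4743) = -38098
r(10) = -(-38098) + 5(14383) = 110013

110013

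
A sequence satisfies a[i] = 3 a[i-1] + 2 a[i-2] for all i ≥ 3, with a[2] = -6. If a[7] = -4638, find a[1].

-6

Let a[1] = x.
a[3] = -18 + 2x
a[4] = -66 + 6x
a[5] = -234 + 22x
a[6] = -834 + 78x
a[7] = -2970 + 278x
So -2970 + 278x = -4638, giving x = -6.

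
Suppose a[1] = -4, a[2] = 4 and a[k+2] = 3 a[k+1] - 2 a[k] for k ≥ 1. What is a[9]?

2036

a[3] = 3(4) - 2(-4) = 20
a[4] = 3(20) - 2(4) = 52
a[5] = 3(52) - 2(20) = 116
a[6] = 3(116) - 2(52) = 244
a[7] = 3(244) - 2(116) = 500
a[8] = 3(500) - 2(244) = 1012
a[9] = 3(1012) - 2(500) = 2036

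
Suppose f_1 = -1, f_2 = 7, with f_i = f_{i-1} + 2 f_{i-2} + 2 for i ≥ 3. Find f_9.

679

f_3 = 7 + 2*(-1) + 2 = 7
f_4 = 7 + 2*7 + 2 = 23
f_5 = 23 + 2*7 + 2 = 39
f_6 = 39 + 2*23 + 2 = 87
f_7 = 87 + 2*39 + 2 = 167
f_8 = 167 + 2*87 + 2 = 343
f_9 = 343 + 2*167 + 2 = 679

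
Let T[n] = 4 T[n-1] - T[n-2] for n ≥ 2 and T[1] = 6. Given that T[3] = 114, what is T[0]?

Let T[0] = w.
T[2] = 24 - w
T[3] = 90 - 4w
So 90 - 4w = 114, giving w = -6.

-6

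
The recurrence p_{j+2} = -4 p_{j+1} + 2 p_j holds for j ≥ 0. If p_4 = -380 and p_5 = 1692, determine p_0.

5

Rearranging, p_{j-2} = (p_j + 4 p_{j-1}) / 2.
p_3 = (1692 + 4*(-380)) / 2 = 172/2 = 86
p_2 = (-380 + 4*86) / 2 = -36/2 = -18
p_1 = (86 + 4*(-18)) / 2 = 14/2 = 7
p_0 = (-18 + 4*7) / 2 = 10/2 = 5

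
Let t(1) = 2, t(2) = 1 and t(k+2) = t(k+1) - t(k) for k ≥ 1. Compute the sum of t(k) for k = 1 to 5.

-1

t(3) = 1 - 2 = -1
t(4) = (-1) - 1 = -2
t(5) = (-2) - (-1) = -1
Sum = 2 + 1 + (-1) + (-2) + (-1) = -1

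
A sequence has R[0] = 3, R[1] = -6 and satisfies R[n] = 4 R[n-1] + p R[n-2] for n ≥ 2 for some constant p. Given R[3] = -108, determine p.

-2

R[2] = -24 + 3p
R[3] = -96 + 6p
So -96 + 6p = -108, giving p = -2.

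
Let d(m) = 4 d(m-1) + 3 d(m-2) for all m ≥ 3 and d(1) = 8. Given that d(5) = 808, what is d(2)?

Let d(2) = y.
d(3) = 24 + 4y
d(4) = 96 + 19y
d(5) = 456 + 88y
So 456 + 88y = 808, giving y = 4.

4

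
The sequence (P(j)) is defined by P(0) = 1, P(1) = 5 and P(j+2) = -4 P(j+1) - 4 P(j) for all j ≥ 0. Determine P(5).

P(2) = -4*5 - 4*1 = -24
P(3) = -4*(-24) - 4*5 = 76
P(4) = -4*76 - 4*(-24) = -208
P(5) = -4*(-208) - 4*76 = 528

528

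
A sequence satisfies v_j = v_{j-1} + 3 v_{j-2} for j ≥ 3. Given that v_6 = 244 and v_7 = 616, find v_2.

Rearranging, v_{j-2} = (v_j - v_{j-1}) / 3.
v_5 = (616 - 244) / 3 = 372/3 = 124
v_4 = (244 - 124) / 3 = 120/3 = 40
v_3 = (124 - 40) / 3 = 84/3 = 28
v_2 = (40 - 28) / 3 = 12/3 = 4

4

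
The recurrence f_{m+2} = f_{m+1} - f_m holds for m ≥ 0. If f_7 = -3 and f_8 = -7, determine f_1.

-3

Rearranging, f_{m-2} = -(f_m - f_{m-1}).
f_6 = -(-7 - (-3)) = 4
f_5 = -(-3 - 4) = 7
f_4 = -(4 - 7) = 3
f_3 = -(7 - 3) = -4
f_2 = -(3 - (-4)) = -7
f_1 = -(-4 - (-7)) = -3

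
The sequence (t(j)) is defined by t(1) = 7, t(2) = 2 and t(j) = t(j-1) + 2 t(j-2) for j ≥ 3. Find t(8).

380

t(3) = 2 + 2·7 = 16
t(4) = 16 + 2·2 = 20
t(5) = 20 + 2·16 = 52
t(6) = 52 + 2·20 = 92
t(7) = 92 + 2·52 = 196
t(8) = 196 + 2·92 = 380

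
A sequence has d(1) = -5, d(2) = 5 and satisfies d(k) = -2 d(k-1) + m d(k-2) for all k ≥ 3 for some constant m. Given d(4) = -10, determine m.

-2

d(3) = -10 - 5m
d(4) = 20 + 15m
So 20 + 15m = -10, giving m = -2.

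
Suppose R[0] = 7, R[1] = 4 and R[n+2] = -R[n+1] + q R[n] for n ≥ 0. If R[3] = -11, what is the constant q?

5

R[2] = -4 + 7q
R[3] = 4 - 3q
So 4 - 3q = -11, giving q = 5.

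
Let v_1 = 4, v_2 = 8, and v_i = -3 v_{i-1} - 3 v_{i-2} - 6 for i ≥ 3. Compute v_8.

-240

v_3 = -3·8 - 3·4 - 6 = -42
v_4 = -3·(-42) - 3·8 - 6 = 96
v_5 = -3·96 - 3·(-42) - 6 = -168
v_6 = -3·(-168) - 3·96 - 6 = 210
v_7 = -3·210 - 3·(-168) - 6 = -132
v_8 = -3·(-132) - 3·210 - 6 = -240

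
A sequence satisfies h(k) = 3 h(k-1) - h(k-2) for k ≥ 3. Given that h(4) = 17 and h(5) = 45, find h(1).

Rearranging, h(k-2) = -(h(k) - 3 h(k-1)).
h(3) = -(45 - 3*17) = 6
h(2) = -(17 - 3*6) = 1
h(1) = -(6 - 3*1) = -3

-3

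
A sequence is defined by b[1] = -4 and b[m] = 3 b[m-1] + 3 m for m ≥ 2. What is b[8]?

b[2] = 3(-4) + 6 = -6
b[3] = 3(-6) + 9 = -9
b[4] = 3(-9) + 12 = -15
b[5] = 3(-15) + 15 = -30
b[6] = 3(-30) + 18 = -72
b[7] = 3(-72) + 21 = -195
b[8] = 3(-195) + 24 = -561

-561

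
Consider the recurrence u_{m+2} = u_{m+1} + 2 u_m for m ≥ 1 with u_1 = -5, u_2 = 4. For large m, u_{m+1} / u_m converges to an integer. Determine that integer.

The characteristic equation is r^2 - r - 2 = 0, which factors as (r - 2)(r + 1) = 0.
So the roots are 2 and -1. Since |2| > |-1| and the coefficient of 2^m is non-zero, the ratio tends to 2.

2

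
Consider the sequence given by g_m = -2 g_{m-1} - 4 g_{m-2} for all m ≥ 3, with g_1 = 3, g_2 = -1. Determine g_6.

g_3 = -2*(-1) - 4*3 = -10
g_4 = -2*(-10) - 4*(-1) = 24
g_5 = -2*24 - 4*(-10) = -8
g_6 = -2*(-8) - 4*24 = -80

-80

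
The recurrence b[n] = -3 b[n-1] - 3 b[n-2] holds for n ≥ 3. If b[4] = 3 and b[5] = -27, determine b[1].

5

Rearranging, b[n-2] = (b[n] + 3 b[n-1]) / -3.
b[3] = (-27 + 3*3) / -3 = -18/-3 = 6
b[2] = (3 + 3*6) / -3 = 21/-3 = -7
b[1] = (6 + 3*(-7)) / -3 = -15/-3 = 5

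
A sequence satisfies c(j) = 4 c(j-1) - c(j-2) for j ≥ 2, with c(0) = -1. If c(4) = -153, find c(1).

-3

Let c(1) = y.
c(2) = 1 + 4y
c(3) = 4 + 15y
c(4) = 15 + 56y
So 15 + 56y = -153, giving y = -3.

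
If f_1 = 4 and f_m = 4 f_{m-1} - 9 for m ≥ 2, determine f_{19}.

The fixed point is -9/(1 - 4) = 3, so f_m - 3 = 4(f_{m-1} - 3).
Hence f_m = 1·4^{m-1} + 3.
f_{19} = 1·4^{18} + 3 = 1·68719476736 + 3 = 68719476739.

68719476739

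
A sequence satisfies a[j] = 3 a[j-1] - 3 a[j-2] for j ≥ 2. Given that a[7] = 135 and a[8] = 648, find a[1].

Rearranging, a[j-2] = (a[j] - 3 a[j-1]) / -3.
a[6] = (648 - 3·135) / -3 = 243/-3 = -81
a[5] = (135 - 3·(-81)) / -3 = 378/-3 = -126
a[4] = (-81 - 3·(-126)) / -3 = 297/-3 = -99
a[3] = (-126 - 3·(-99)) / -3 = 171/-3 = -57
a[2] = (-99 - 3·(-57)) / -3 = 72/-3 = -24
a[1] = (-57 - 3·(-24)) / -3 = 15/-3 = -5

-5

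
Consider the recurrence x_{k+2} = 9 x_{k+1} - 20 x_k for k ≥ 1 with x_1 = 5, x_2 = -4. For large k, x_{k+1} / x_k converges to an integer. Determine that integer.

5

The characteristic equation is r^2 - 9r + 20 = 0, which factors as (r - 5)(r - 4) = 0.
So the roots are 5 and 4. Since |5| > |4| and the coefficient of 5^k is non-zero, the ratio tends to 5.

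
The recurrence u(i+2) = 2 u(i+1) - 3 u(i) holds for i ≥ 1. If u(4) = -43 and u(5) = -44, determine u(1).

8

Rearranging, u(i-2) = (u(i) - 2 u(i-1)) / -3.
u(3) = (-44 - 2(-43)) / -3 = 42/-3 = -14
u(2) = (-43 - 2(-14)) / -3 = -15/-3 = 5
u(1) = (-14 - 2(5)) / -3 = -24/-3 = 8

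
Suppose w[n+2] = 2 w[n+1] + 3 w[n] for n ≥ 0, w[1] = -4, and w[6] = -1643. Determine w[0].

Let w[0] = z.
w[2] = -8 + 3z
w[3] = -28 + 6z
w[4] = -80 + 21z
w[5] = -244 + 60z
w[6] = -728 + 183z
So -728 + 183z = -1643, giving z = -5.

-5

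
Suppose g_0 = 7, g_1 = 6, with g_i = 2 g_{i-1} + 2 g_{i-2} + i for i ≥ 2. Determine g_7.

4133

g_2 = 2·6 + 2·7 + 2 = 28
g_3 = 2·28 + 2·6 + 3 = 71
g_4 = 2·71 + 2·28 + 4 = 202
g_5 = 2·202 + 2·71 + 5 = 551
g_6 = 2·551 + 2·202 + 6 = 1512
g_7 = 2·1512 + 2·551 + 7 = 4133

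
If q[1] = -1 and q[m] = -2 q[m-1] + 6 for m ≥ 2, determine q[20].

1572866

The fixed point is 6/(1 + 2) = 2, so q[m] - 2 = -2(q[m-1] - 2).
Hence q[m] = -3·(-2)^{m-1} + 2.
q[20] = -3·(-2)^{19} + 2 = -3·-524288 + 2 = 1572866.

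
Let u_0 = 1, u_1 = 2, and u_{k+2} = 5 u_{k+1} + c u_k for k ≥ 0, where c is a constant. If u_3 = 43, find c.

u_2 = 10 + c
u_3 = 50 + 7c
So 50 + 7c = 43, giving c = -1.

-1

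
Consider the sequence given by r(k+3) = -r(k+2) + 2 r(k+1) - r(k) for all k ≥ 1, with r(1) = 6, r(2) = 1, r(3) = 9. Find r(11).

2949

r(4) = -9 + 2*1 - 6 = -13
r(5) = -(-13) + 2*9 - 1 = 30
r(6) = -30 + 2*(-13) - 9 = -65
r(7) = -(-65) + 2*30 - (-13) = 138
r(8) = -138 + 2*(-65) - 30 = -298
r(9) = -(-298) + 2*138 - (-65) = 639
r(10) = -639 + 2*(-298) - 138 = -1373
r(11) = -(-1373) + 2*639 - (-298) = 2949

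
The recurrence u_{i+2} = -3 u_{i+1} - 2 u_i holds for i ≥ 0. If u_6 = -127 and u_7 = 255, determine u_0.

Rearranging, u_{i-2} = (u_i + 3 u_{i-1}) / -2.
u_5 = (255 + 3*(-127)) / -2 = -126/-2 = 63
u_4 = (-127 + 3*63) / -2 = 62/-2 = -31
u_3 = (63 + 3*(-31)) / -2 = -30/-2 = 15
u_2 = (-31 + 3*15) / -2 = 14/-2 = -7
u_1 = (15 + 3*(-7)) / -2 = -6/-2 = 3
u_0 = (-7 + 3*3) / -2 = 2/-2 = -1

-1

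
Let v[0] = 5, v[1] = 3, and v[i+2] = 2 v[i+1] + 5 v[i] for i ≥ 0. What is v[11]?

1720957

v[2] = 2·3 + 5·5 = 31
v[3] = 2·31 + 5·3 = 77
v[4] = 2·77 + 5·31 = 309
v[5] = 2·309 + 5·77 = 1003
v[6] = 2·1003 + 5·309 = 3551
v[7] = 2·3551 + 5·1003 = 12117
v[8] = 2·12117 + 5·3551 = 41989
v[9] = 2·41989 + 5·12117 = 144563
v[10] = 2·144563 + 5·41989 = 499071
v[11] = 2·499071 + 5·144563 = 1720957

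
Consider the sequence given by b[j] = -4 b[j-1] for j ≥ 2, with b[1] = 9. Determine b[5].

b[2] = -4*9 = -36
b[3] = -4*(-36) = 144
b[4] = -4*144 = -576
b[5] = -4*(-576) = 2304

2304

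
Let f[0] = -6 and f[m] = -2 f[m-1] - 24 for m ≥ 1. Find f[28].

The fixed point is -24/(1 + 2) = -8, so f[m] + 8 = -2(f[m-1] + 8).
Hence f[m] = 2·(-2)^m - 8.
f[28] = 2·(-2)^{28} - 8 = 2·268435456 - 8 = 536870904.

536870904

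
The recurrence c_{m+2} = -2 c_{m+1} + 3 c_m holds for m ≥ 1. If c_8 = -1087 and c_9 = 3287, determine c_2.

5

Rearranging, c_{m-2} = (c_m + 2 c_{m-1}) / 3.
c_7 = (3287 + 2·(-1087)) / 3 = 1113/3 = 371
c_6 = (-1087 + 2·371) / 3 = -345/3 = -115
c_5 = (371 + 2·(-115)) / 3 = 141/3 = 47
c_4 = (-115 + 2·47) / 3 = -21/3 = -7
c_3 = (47 + 2·(-7)) / 3 = 33/3 = 11
c_2 = (-7 + 2·11) / 3 = 15/3 = 5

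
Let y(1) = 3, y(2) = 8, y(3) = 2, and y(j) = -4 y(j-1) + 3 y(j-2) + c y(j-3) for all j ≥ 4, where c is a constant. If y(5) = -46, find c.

y(4) = 16 + 3c
y(5) = -58 - 4c
So -58 - 4c = -46, giving c = -3.

-3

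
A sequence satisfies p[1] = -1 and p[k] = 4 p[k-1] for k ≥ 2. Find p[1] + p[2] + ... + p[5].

-341

p[2] = 4·(-1) = -4
p[3] = 4·(-4) = -16
p[4] = 4·(-16) = -64
p[5] = 4·(-64) = -256
Sum = (-1) + (-4) + (-16) + (-64) + (-256) = -341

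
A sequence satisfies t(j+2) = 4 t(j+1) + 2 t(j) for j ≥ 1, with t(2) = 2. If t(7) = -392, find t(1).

-5

Let t(1) = x.
t(3) = 8 + 2x
t(4) = 36 + 8x
t(5) = 160 + 36x
t(6) = 712 + 160x
t(7) = 3168 + 712x
So 3168 + 712x = -392, giving x = -5.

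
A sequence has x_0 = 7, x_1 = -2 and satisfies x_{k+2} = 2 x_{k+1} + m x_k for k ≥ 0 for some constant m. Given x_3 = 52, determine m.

5

x_2 = -4 + 7m
x_3 = -8 + 12m
So -8 + 12m = 52, giving m = 5.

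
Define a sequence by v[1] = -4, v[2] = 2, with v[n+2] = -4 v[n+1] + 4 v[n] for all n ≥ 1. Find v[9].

v[3] = -4(2) + 4(-4) = -24
v[4] = -4(-24) + 4(2) = 104
v[5] = -4(104) + 4(-24) = -512
v[6] = -4(-512) + 4(104) = 2464
v[7] = -4(2464) + 4(-512) = -11904
v[8] = -4(-11904) + 4(2464) = 57472
v[9] = -4(57472) + 4(-11904) = -277504

-277504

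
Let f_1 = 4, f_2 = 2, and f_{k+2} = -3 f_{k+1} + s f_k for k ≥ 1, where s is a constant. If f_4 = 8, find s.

f_3 = -6 + 4s
f_4 = 18 - 10s
So 18 - 10s = 8, giving s = 1.

1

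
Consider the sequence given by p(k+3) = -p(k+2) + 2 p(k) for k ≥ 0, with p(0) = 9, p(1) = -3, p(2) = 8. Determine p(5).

p(3) = -8 + 2·9 = 10
p(4) = -10 + 2·(-3) = -16
p(5) = -(-16) + 2·8 = 32

32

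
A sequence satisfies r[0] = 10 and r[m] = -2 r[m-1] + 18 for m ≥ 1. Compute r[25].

The fixed point is 18/(1 + 2) = 6, so r[m] - 6 = -2(r[m-1] - 6).
Hence r[m] = 4·(-2)^m + 6.
r[25] = 4·(-2)^{25} + 6 = 4·-33554432 + 6 = -134217722.

-134217722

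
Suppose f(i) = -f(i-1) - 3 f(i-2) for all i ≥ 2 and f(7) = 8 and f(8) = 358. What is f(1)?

Rearranging, f(i-2) = (f(i) + f(i-1)) / -3.
f(6) = (358 + 8) / -3 = 366/-3 = -122
f(5) = (8 + (-122)) / -3 = -114/-3 = 38
f(4) = (-122 + 38) / -3 = -84/-3 = 28
f(3) = (38 + 28) / -3 = 66/-3 = -22
f(2) = (28 + (-22)) / -3 = 6/-3 = -2
f(1) = (-22 + (-2)) / -3 = -24/-3 = 8

8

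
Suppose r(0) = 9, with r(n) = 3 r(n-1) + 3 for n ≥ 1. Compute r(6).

7653

r(1) = 3(9) + 3 = 30
r(2) = 3(30) + 3 = 93
r(3) = 3(93) + 3 = 282
r(4) = 3(282) + 3 = 849
r(5) = 3(849) + 3 = 2550
r(6) = 3(2550) + 3 = 7653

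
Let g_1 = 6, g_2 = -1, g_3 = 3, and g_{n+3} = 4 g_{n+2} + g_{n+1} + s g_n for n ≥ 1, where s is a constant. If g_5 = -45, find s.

-4

g_4 = 11 + 6s
g_5 = 47 + 23s
So 47 + 23s = -45, giving s = -4.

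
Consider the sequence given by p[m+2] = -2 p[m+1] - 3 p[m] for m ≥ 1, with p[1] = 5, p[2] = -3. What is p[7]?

135

p[3] = -2·(-3) - 3·5 = -9
p[4] = -2·(-9) - 3·(-3) = 27
p[5] = -2·27 - 3·(-9) = -27
p[6] = -2·(-27) - 3·27 = -27
p[7] = -2·(-27) - 3·(-27) = 135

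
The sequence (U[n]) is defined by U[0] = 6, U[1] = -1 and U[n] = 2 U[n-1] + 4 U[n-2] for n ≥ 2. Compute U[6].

1664

U[2] = 2·(-1) + 4·6 = 22
U[3] = 2·22 + 4·(-1) = 40
U[4] = 2·40 + 4·22 = 168
U[5] = 2·168 + 4·40 = 496
U[6] = 2·496 + 4·168 = 1664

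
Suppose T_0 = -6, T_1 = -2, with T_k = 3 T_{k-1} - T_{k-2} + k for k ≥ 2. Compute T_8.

T_2 = 3*(-2) - (-6) + 2 = 2
T_3 = 3*2 - (-2) + 3 = 11
T_4 = 3*11 - 2 + 4 = 35
T_5 = 3*35 - 11 + 5 = 99
T_6 = 3*99 - 35 + 6 = 268
T_7 = 3*268 - 99 + 7 = 712
T_8 = 3*712 - 268 + 8 = 1876

1876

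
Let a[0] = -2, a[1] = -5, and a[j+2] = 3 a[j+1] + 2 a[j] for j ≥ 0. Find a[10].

-487687

a[2] = 3·(-5) + 2·(-2) = -19
a[3] = 3·(-19) + 2·(-5) = -67
a[4] = 3·(-67) + 2·(-19) = -239
a[5] = 3·(-239) + 2·(-67) = -851
a[6] = 3·(-851) + 2·(-239) = -3031
a[7] = 3·(-3031) + 2·(-851) = -10795
a[8] = 3·(-10795) + 2·(-3031) = -38447
a[9] = 3·(-38447) + 2·(-10795) = -136931
a[10] = 3·(-136931) + 2·(-38447) = -487687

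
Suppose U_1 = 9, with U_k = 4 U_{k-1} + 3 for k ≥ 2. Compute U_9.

655359

U_2 = 4*9 + 3 = 39
U_3 = 4*39 + 3 = 159
U_4 = 4*159 + 3 = 639
U_5 = 4*639 + 3 = 2559
U_6 = 4*2559 + 3 = 10239
U_7 = 4*10239 + 3 = 40959
U_8 = 4*40959 + 3 = 163839
U_9 = 4*163839 + 3 = 655359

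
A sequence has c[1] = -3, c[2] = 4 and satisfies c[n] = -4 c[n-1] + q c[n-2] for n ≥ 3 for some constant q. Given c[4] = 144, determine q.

c[3] = -16 - 3q
c[4] = 64 + 16q
So 64 + 16q = 144, giving q = 5.

5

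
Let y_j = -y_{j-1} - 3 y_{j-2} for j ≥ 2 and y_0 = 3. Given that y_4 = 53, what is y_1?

Let y_1 = v.
y_2 = -9 - v
y_3 = 9 - 2v
y_4 = 18 + 5v
So 18 + 5v = 53, giving v = 7.

7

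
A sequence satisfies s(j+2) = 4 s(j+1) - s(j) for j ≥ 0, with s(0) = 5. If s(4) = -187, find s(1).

Let s(1) = z.
s(2) = -5 + 4z
s(3) = -20 + 15z
s(4) = -75 + 56z
So -75 + 56z = -187, giving z = -2.

-2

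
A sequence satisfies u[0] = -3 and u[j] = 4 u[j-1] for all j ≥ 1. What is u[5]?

u[1] = 4(-3) = -12
u[2] = 4(-12) = -48
u[3] = 4(-48) = -192
u[4] = 4(-192) = -768
u[5] = 4(-768) = -3072

-3072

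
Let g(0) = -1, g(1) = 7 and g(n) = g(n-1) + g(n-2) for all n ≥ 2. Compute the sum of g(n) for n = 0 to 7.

g(2) = 7 + (-1) = 6
g(3) = 6 + 7 = 13
g(4) = 13 + 6 = 19
g(5) = 19 + 13 = 32
g(6) = 32 + 19 = 51
g(7) = 51 + 32 = 83
Sum = (-1) + 7 + 6 + 13 + 19 + 32 + 51 + 83 = 210

210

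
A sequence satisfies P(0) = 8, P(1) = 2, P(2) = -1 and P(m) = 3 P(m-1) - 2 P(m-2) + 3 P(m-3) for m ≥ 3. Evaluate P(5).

140

P(3) = 3(-1) - 2(2) + 3(8) = 17
P(4) = 3(17) - 2(-1) + 3(2) = 59
P(5) = 3(59) - 2(17) + 3(-1) = 140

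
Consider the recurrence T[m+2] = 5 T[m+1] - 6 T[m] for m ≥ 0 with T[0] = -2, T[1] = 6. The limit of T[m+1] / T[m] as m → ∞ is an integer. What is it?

The characteristic equation is r^2 - 5r + 6 = 0, which factors as (r - 3)(r - 2) = 0.
So the roots are 3 and 2. Since |3| > |2| and the coefficient of 3^m is non-zero, the ratio tends to 3.

3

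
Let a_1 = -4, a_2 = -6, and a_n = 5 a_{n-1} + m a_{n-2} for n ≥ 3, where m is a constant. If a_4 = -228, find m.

a_3 = -30 - 4m
a_4 = -150 - 26m
So -150 - 26m = -228, giving m = 3.

3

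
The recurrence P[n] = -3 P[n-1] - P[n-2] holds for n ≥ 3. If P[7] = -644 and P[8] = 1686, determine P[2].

6

Rearranging, P[n-2] = -(P[n] + 3 P[n-1]).
P[6] = -(1686 + 3*(-644)) = 246
P[5] = -(-644 + 3*246) = -94
P[4] = -(246 + 3*(-94)) = 36
P[3] = -(-94 + 3*36) = -14
P[2] = -(36 + 3*(-14)) = 6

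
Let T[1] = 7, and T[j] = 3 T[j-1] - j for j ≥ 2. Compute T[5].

469

T[2] = 3(7) - 2 = 19
T[3] = 3(19) - 3 = 54
T[4] = 3(54) - 4 = 158
T[5] = 3(158) - 5 = 469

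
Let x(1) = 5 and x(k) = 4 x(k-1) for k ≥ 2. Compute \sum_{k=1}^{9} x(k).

x(2) = 4*5 = 20
x(3) = 4*20 = 80
x(4) = 4*80 = 320
x(5) = 4*320 = 1280
x(6) = 4*1280 = 5120
x(7) = 4*5120 = 20480
x(8) = 4*20480 = 81920
x(9) = 4*81920 = 327680
Sum = 5 + 20 + 80 + 320 + 1280 + 5120 + 20480 + 81920 + 327680 = 436905

436905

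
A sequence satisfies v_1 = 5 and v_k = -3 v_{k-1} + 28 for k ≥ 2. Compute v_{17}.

The fixed point is 28/(1 + 3) = 7, so v_k - 7 = -3(v_{k-1} - 7).
Hence v_k = -2·(-3)^{k-1} + 7.
v_{17} = -2·(-3)^{16} + 7 = -2·43046721 + 7 = -86093435.

-86093435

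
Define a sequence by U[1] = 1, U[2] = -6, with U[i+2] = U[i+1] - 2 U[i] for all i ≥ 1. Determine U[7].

U[3] = (-6) - 2*1 = -8
U[4] = (-8) - 2*(-6) = 4
U[5] = 4 - 2*(-8) = 20
U[6] = 20 - 2*4 = 12
U[7] = 12 - 2*20 = -28

-28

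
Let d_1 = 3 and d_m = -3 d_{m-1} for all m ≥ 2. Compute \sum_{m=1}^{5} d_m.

d_2 = -3*3 = -9
d_3 = -3*(-9) = 27
d_4 = -3*27 = -81
d_5 = -3*(-81) = 243
Sum = 3 + (-9) + 27 + (-81) + 243 = 183

183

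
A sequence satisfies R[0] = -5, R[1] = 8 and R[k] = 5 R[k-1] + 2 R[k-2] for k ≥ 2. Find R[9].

R[2] = 5·8 + 2·(-5) = 30
R[3] = 5·30 + 2·8 = 166
R[4] = 5·166 + 2·30 = 890
R[5] = 5·890 + 2·166 = 4782
R[6] = 5·4782 + 2·890 = 25690
R[7] = 5·25690 + 2·4782 = 138014
R[8] = 5·138014 + 2·25690 = 741450
R[9] = 5·741450 + 2·138014 = 3983278

3983278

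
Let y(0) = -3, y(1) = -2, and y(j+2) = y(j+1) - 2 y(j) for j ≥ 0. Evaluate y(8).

48

y(2) = (-2) - 2(-3) = 4
y(3) = 4 - 2(-2) = 8
y(4) = 8 - 2(4) = 0
y(5) = 0 - 2(8) = -16
y(6) = (-16) - 2(0) = -16
y(7) = (-16) - 2(-16) = 16
y(8) = 16 - 2(-16) = 48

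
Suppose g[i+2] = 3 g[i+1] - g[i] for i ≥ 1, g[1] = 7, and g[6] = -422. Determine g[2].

-5

Let g[2] = w.
g[3] = -7 + 3w
g[4] = -21 + 8w
g[5] = -56 + 21w
g[6] = -147 + 55w
So -147 + 55w = -422, giving w = -5.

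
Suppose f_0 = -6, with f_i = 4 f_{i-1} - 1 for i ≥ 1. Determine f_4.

f_1 = 4·(-6) - 1 = -25
f_2 = 4·(-25) - 1 = -101
f_3 = 4·(-101) - 1 = -405
f_4 = 4·(-405) - 1 = -1621

-1621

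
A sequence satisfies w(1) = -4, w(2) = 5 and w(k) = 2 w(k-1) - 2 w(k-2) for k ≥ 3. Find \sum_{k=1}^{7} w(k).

-31

w(3) = 2*5 - 2*(-4) = 18
w(4) = 2*18 - 2*5 = 26
w(5) = 2*26 - 2*18 = 16
w(6) = 2*16 - 2*26 = -20
w(7) = 2*(-20) - 2*16 = -72
Sum = (-4) + 5 + 18 + 26 + 16 + (-20) + (-72) = -31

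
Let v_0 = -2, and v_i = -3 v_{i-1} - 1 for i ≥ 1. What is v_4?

v_1 = -3*(-2) - 1 = 5
v_2 = -3*5 - 1 = -16
v_3 = -3*(-16) - 1 = 47
v_4 = -3*47 - 1 = -142

-142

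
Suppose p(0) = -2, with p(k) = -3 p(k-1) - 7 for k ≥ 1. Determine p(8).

p(1) = -3*(-2) - 7 = -1
p(2) = -3*(-1) - 7 = -4
p(3) = -3*(-4) - 7 = 5
p(4) = -3*5 - 7 = -22
p(5) = -3*(-22) - 7 = 59
p(6) = -3*59 - 7 = -184
p(7) = -3*(-184) - 7 = 545
p(8) = -3*545 - 7 = -1642

-1642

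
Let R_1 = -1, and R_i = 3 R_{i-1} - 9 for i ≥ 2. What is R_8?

-12024

R_2 = 3(-1) - 9 = -12
R_3 = 3(-12) - 9 = -45
R_4 = 3(-45) - 9 = -144
R_5 = 3(-144) - 9 = -441
R_6 = 3(-441) - 9 = -1332
R_7 = 3(-1332) - 9 = -4005
R_8 = 3(-4005) - 9 = -12024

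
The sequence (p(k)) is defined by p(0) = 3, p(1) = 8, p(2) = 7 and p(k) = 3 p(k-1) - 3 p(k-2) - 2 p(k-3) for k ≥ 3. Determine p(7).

p(3) = 3(7) - 3(8) - 2(3) = -9
p(4) = 3(-9) - 3(7) - 2(8) = -64
p(5) = 3(-64) - 3(-9) - 2(7) = -179
p(6) = 3(-179) - 3(-64) - 2(-9) = -327
p(7) = 3(-327) - 3(-179) - 2(-64) = -316

-316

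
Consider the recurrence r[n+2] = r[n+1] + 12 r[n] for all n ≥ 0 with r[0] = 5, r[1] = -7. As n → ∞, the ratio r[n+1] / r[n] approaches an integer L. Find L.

The characteristic equation is r^2 - r - 12 = 0, which factors as (r - 4)(r + 3) = 0.
So the roots are 4 and -3. Since |4| > |-3| and the coefficient of 4^n is non-zero, the ratio tends to 4.

4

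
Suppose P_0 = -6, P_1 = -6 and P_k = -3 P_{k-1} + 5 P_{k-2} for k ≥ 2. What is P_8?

P_2 = -3·(-6) + 5·(-6) = -12
P_3 = -3·(-12) + 5·(-6) = 6
P_4 = -3·6 + 5·(-12) = -78
P_5 = -3·(-78) + 5·6 = 264
P_6 = -3·264 + 5·(-78) = -1182
P_7 = -3·(-1182) + 5·264 = 4866
P_8 = -3·4866 + 5·(-1182) = -20508

-20508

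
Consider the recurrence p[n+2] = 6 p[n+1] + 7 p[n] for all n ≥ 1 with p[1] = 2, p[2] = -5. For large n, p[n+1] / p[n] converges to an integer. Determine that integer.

The characteristic equation is r^2 - 6r - 7 = 0, which factors as (r - 7)(r + 1) = 0.
So the roots are 7 and -1. Since |7| > |-1| and the coefficient of 7^n is non-zero, the ratio tends to 7.

7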